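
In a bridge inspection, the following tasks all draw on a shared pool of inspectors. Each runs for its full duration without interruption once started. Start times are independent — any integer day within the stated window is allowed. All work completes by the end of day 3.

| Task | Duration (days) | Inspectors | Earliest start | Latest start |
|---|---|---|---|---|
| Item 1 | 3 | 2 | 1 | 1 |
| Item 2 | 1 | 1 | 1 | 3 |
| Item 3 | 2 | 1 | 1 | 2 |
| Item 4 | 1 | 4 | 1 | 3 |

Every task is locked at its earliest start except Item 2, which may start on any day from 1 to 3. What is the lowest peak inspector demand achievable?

Item 2@1: d1:8  d2:3  d3:2 → peak 8
Item 2@2: d1:7  d2:4  d3:2 → peak 7
Item 2@3: d1:7  d2:3  d3:3 → peak 7
Best is Item 2@2, peak 7.

7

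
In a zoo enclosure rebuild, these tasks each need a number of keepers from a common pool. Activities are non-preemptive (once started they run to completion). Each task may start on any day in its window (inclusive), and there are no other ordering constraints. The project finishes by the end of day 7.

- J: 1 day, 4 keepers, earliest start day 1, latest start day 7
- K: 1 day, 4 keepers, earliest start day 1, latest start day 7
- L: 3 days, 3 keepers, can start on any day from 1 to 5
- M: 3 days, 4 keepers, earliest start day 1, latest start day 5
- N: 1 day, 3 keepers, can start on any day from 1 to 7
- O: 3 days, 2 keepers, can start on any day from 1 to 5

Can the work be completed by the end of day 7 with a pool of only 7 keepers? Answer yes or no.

yes

Schedule J@1, K@2, L@1, M@3, N@4, O@5: d1:7  d2:7  d3:7  d4:7  d5:6  d6:2  d7:2 — peak 7 ≤ 7.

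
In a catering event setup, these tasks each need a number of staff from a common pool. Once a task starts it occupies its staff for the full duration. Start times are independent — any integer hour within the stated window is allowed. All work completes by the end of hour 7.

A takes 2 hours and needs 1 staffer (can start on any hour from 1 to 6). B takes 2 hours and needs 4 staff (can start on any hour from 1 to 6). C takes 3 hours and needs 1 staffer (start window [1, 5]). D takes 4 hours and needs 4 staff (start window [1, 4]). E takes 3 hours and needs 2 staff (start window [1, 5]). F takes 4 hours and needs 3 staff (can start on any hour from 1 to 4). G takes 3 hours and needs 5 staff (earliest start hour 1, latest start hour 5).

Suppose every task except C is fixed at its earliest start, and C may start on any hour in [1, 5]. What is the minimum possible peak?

19

C@1: h1:20  h2:20  h3:15  h4:7  h5:0  h6:0  h7:0 → peak 20
C@2: h1:19  h2:20  h3:15  h4:8  h5:0  h6:0  h7:0 → peak 20
C@3: h1:19  h2:19  h3:15  h4:8  h5:1  h6:0  h7:0 → peak 19
C@4: h1:19  h2:19  h3:14  h4:8  h5:1  h6:1  h7:0 → peak 19
C@5: h1:19  h2:19  h3:14  h4:7  h5:1  h6:1  h7:1 → peak 19
Best is C@3, peak 19.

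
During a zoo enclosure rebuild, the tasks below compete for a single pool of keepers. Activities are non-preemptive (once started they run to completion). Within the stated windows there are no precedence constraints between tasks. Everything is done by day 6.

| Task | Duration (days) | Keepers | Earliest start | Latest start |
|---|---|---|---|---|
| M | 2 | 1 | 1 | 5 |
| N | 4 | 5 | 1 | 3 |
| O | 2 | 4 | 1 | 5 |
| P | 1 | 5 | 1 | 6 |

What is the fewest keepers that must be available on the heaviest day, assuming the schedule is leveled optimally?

9

Early-start (M@1, N@1, O@1, P@1) gives peak 15: d1:15  d2:10  d3:5  d4:5  d5:0  d6:0.
Shift O→3, P→5.
Schedule M@1, N@1, O@3, P@5: d1:6  d2:6  d3:9  d4:9  d5:5  d6:0 — peak 9.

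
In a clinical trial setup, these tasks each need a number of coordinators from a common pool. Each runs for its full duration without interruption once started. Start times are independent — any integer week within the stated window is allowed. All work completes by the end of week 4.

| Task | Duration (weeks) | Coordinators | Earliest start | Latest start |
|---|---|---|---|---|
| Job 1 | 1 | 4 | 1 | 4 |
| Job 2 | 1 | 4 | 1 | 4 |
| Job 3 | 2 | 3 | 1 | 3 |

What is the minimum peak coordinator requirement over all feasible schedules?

Early-start (Job 1@1, Job 2@1, Job 3@1) gives peak 11: w1:11  w2:3  w3:0  w4:0.
Shift Job 2→2, Job 3→3.
Schedule Job 1@1, Job 2@2, Job 3@3: w1:4  w2:4  w3:3  w4:3 — peak 4.
Total coordinator-weeks = 14 over 4 weeks ⇒ peak ≥ ⌈14/4⌉ = 4, so 4 is optimal.

4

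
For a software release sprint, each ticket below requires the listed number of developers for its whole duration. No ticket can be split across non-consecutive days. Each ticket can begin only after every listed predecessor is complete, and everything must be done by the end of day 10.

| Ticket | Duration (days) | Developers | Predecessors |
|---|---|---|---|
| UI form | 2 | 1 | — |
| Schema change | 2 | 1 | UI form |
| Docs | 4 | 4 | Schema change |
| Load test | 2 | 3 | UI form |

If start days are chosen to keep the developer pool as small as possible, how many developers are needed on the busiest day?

Schedule UI form@1, Schema change@3, Docs@5, Load test@3: d1:1  d2:1  d3:4  d4:4  d5:4  d6:4  d7:4  d8:4  d9:0  d10:0 — peak 4.

4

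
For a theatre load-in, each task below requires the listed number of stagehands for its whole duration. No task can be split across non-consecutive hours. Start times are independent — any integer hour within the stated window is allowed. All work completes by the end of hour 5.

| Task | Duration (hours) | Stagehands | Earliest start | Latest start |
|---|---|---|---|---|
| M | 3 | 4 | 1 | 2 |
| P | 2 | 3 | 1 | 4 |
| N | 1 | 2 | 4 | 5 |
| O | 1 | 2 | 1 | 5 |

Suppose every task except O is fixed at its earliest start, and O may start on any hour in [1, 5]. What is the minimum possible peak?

O@1: h1:9  h2:7  h3:4  h4:2  h5:0 → peak 9
O@2: h1:7  h2:9  h3:4  h4:2  h5:0 → peak 9
O@3: h1:7  h2:7  h3:6  h4:2  h5:0 → peak 7
O@4: h1:7  h2:7  h3:4  h4:4  h5:0 → peak 7
O@5: h1:7  h2:7  h3:4  h4:2  h5:2 → peak 7
Best is O@3, peak 7.

7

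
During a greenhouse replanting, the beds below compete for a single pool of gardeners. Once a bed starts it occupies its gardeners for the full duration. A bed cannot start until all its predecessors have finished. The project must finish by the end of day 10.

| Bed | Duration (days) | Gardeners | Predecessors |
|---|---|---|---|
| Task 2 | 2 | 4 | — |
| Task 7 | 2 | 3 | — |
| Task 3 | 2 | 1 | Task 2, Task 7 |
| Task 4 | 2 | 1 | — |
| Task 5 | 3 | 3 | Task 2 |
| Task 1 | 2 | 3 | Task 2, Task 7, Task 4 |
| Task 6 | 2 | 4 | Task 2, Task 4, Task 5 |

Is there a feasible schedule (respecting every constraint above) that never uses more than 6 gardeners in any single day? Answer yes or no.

Schedule Task 2@1, Task 7@3, Task 3@5, Task 4@1, Task 5@3, Task 1@6, Task 6@8: d1:5  d2:5  d3:6  d4:6  d5:4  d6:4  d7:3  d8:4  d9:4  d10:0 — peak 6 ≤ 6.

yes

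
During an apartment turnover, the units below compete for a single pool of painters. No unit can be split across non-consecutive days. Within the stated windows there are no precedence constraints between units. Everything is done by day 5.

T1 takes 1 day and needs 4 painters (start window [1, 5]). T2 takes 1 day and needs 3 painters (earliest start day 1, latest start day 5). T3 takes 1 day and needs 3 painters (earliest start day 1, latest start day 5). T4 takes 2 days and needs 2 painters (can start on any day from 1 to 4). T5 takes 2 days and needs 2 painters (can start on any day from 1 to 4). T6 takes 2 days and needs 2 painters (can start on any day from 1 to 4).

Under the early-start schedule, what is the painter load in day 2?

6

At early start, day 2 has: T4, T5, T6.
Demand: 2 + 2 + 2 = 6.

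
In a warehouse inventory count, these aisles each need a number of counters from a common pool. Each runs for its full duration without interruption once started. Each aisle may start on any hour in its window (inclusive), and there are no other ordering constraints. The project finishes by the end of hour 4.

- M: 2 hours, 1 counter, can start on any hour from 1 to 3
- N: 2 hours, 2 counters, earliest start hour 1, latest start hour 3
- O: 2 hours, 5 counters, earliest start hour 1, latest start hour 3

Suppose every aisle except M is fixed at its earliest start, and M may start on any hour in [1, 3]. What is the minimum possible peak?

7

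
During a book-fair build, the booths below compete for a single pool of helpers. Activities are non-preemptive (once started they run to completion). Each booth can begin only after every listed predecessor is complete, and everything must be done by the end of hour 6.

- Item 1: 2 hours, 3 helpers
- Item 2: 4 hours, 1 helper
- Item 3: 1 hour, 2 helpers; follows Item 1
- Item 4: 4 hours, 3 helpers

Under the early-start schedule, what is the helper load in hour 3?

At early start, hour 3 has: Item 2, Item 3, Item 4.
Demand: 1 + 2 + 3 = 6.

6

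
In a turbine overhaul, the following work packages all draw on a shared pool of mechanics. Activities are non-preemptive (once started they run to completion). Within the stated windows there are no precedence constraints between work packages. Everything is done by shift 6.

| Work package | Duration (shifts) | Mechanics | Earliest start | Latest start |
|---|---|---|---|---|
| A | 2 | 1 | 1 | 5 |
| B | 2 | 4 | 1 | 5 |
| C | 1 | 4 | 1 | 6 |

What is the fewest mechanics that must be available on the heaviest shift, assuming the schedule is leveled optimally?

4

Early-start (A@1, B@1, C@1) gives peak 9: s1:9  s2:5  s3:0  s4:0  s5:0  s6:0.
Shift B→3, C→5.
Schedule A@1, B@3, C@5: s1:1  s2:1  s3:4  s4:4  s5:4  s6:0 — peak 4.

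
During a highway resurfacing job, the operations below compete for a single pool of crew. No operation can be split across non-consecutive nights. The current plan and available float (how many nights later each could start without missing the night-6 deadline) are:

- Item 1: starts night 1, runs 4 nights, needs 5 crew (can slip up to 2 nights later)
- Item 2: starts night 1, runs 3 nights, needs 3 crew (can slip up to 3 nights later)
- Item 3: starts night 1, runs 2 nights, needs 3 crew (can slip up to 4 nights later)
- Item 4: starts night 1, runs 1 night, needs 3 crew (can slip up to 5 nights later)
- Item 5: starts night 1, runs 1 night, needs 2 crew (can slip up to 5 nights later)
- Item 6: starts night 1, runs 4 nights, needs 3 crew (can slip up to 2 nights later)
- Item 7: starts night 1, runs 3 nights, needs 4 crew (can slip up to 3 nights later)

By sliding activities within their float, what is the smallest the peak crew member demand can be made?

Early-start (Item 1@1, Item 2@1, Item 3@1, Item 4@1, Item 5@1, Item 6@1, Item 7@1) gives peak 23: n1:23  n2:18  n3:15  n4:8  n5:0  n6:0.
Shift Item 4→5, Item 5→5, Item 6→3, Item 7→4.
Schedule Item 1@1, Item 2@1, Item 3@1, Item 4@5, Item 5@5, Item 6@3, Item 7@4: n1:11  n2:11  n3:11  n4:12  n5:12  n6:7 — peak 12.

12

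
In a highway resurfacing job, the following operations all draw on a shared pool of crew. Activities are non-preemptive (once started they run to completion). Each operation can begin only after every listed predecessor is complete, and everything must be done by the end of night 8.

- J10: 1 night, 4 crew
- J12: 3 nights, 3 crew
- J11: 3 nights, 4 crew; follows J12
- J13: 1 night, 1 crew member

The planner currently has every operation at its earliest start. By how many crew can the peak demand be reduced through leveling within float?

4

Early-start peak: n1:8  n2:3  n3:3  n4:4  n5:4  n6:4  n7:0  n8:0 ⇒ 8.
Leveled (J10@1, J12@2, J11@5, J13@2): n1:4  n2:4  n3:3  n4:3  n5:4  n6:4  n7:4  n8:0 ⇒ 4.
Reduction 8 − 4 = 4.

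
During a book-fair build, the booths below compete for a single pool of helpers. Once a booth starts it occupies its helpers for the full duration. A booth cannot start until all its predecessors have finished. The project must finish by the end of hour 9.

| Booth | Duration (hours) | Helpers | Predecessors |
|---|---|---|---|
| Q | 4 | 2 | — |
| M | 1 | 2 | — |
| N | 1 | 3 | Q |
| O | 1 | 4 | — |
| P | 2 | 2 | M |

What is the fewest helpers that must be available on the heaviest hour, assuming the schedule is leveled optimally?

Early-start (Q@1, M@1, N@5, O@1, P@2) gives peak 8: h1:8  h2:4  h3:4  h4:2  h5:3  h6:0  h7:0  h8:0  h9:0.
Shift O→6.
Schedule Q@1, M@1, N@5, O@6, P@2: h1:4  h2:4  h3:4  h4:2  h5:3  h6:4  h7:0  h8:0  h9:0 — peak 4.

4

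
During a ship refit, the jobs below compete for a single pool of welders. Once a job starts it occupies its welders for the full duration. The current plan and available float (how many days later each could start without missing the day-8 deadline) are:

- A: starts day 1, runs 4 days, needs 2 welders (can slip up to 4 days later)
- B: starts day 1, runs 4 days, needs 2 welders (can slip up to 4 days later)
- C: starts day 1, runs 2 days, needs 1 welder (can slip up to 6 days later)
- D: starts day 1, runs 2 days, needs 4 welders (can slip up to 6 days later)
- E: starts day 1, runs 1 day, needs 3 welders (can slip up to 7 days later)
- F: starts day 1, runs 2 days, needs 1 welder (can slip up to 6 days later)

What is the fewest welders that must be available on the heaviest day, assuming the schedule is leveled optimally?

Early-start (A@1, B@1, C@1, D@1, E@1, F@1) gives peak 13: d1:13  d2:10  d3:4  d4:4  d5:0  d6:0  d7:0  d8:0.
Shift D→5, E→7, F→3.
Schedule A@1, B@1, C@1, D@5, E@7, F@3: d1:5  d2:5  d3:5  d4:5  d5:4  d6:4  d7:3  d8:0 — peak 5.

5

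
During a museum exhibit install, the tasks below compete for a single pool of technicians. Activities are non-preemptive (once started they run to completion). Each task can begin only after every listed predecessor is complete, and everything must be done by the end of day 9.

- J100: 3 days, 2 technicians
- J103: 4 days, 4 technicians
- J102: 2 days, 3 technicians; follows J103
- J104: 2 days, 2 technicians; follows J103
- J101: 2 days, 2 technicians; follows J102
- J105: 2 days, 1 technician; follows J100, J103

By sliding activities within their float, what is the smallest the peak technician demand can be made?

Early-start (J100@1, J103@1, J102@5, J104@5, J101@7, J105@5) gives peak 6: d1:6  d2:6  d3:6  d4:4  d5:6  d6:6  d7:2  d8:2  d9:0.
Shift J100→5, J104→7, J101→8, J105→8.
Schedule J100@5, J103@1, J102@5, J104@7, J101@8, J105@8: d1:4  d2:4  d3:4  d4:4  d5:5  d6:5  d7:4  d8:5  d9:3 — peak 5.
Total technician-days = 38 over 9 days ⇒ peak ≥ ⌈38/9⌉ = 5, so 5 is optimal.

5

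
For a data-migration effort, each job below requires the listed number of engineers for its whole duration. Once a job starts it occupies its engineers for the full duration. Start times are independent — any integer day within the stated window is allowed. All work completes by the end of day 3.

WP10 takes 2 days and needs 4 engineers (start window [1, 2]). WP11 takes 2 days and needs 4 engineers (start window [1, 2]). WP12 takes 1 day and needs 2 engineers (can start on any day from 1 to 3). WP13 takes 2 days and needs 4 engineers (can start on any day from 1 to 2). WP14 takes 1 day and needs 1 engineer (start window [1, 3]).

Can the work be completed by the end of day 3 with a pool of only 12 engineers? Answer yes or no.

yes

Schedule WP10@1, WP11@1, WP12@1, WP13@2, WP14@1: d1:11  d2:12  d3:4 — peak 12 ≤ 12.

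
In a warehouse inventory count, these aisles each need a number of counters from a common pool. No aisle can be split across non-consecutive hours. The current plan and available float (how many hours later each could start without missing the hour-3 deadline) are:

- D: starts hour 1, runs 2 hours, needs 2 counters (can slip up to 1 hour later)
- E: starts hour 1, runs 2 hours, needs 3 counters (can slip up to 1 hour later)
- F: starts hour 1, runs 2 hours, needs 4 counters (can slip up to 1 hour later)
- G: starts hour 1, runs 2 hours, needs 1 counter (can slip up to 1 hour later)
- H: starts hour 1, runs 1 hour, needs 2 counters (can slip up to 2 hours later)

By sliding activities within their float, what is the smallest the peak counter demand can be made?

10

Early-start (D@1, E@1, F@1, G@1, H@1) gives peak 12: h1:12  h2:10  h3:0.
Shift H→3.
Schedule D@1, E@1, F@1, G@1, H@3: h1:10  h2:10  h3:2 — peak 10.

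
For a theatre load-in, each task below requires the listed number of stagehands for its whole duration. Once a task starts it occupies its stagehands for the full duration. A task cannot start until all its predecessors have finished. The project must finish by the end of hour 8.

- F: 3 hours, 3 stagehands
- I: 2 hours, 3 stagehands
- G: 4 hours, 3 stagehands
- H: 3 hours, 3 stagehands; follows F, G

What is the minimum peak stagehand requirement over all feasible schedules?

Early-start (F@1, I@1, G@1, H@5) gives peak 9: h1:9  h2:9  h3:6  h4:3  h5:3  h6:3  h7:3  h8:0.
Shift I→4.
Schedule F@1, I@4, G@1, H@5: h1:6  h2:6  h3:6  h4:6  h5:6  h6:3  h7:3  h8:0 — peak 6.

6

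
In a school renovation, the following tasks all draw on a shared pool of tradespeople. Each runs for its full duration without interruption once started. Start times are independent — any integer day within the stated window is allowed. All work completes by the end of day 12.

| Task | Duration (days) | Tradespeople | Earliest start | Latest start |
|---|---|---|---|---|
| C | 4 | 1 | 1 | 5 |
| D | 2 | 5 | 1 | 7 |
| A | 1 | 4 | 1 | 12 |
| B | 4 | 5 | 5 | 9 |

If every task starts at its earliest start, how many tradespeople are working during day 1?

10

At early start, day 1 has: C, D, A.
Demand: 1 + 5 + 4 = 10.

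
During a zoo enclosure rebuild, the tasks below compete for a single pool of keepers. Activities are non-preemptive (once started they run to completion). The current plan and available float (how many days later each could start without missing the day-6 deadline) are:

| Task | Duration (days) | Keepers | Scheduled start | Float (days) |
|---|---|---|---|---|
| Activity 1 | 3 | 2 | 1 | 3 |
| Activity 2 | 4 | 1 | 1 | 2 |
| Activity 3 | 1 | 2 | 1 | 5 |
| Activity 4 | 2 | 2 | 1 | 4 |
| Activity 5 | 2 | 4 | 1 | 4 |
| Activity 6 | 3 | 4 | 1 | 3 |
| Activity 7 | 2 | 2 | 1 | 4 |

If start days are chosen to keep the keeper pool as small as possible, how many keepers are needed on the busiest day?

7

Early-start (Activity 1@1, Activity 2@1, Activity 3@1, Activity 4@1, Activity 5@1, Activity 6@1, Activity 7@1) gives peak 17: d1:17  d2:15  d3:7  d4:1  d5:0  d6:0.
Shift Activity 3→3, Activity 4→3, Activity 6→4, Activity 7→5.
Schedule Activity 1@1, Activity 2@1, Activity 3@3, Activity 4@3, Activity 5@1, Activity 6@4, Activity 7@5: d1:7  d2:7  d3:7  d4:7  d5:6  d6:6 — peak 7.
Total keeper-days = 40 over 6 days ⇒ peak ≥ ⌈40/6⌉ = 7, so 7 is optimal.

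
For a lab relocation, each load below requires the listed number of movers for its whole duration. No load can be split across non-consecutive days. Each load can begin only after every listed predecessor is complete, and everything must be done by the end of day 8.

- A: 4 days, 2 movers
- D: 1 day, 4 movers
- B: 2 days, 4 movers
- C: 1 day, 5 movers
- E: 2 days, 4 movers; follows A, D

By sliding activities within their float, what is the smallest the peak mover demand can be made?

Early-start (A@1, D@1, B@1, C@1, E@5) gives peak 15: d1:15  d2:6  d3:2  d4:2  d5:4  d6:4  d7:0  d8:0.
Shift B→2, C→5, E→6.
Schedule A@1, D@1, B@2, C@5, E@6: d1:6  d2:6  d3:6  d4:2  d5:5  d6:4  d7:4  d8:0 — peak 6.

6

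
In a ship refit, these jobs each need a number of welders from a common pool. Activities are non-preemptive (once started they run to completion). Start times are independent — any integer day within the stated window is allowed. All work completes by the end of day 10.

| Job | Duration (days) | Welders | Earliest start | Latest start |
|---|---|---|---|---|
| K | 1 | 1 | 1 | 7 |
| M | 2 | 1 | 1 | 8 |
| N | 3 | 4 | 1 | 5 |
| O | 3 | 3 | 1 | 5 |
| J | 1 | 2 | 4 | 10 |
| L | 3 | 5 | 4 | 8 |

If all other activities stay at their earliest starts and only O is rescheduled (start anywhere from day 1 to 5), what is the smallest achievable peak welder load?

O@1: d1:9  d2:8  d3:7  d4:7  d5:5  d6:5  d7:0  d8:0  d9:0  d10:0 → peak 9
O@2: d1:6  d2:8  d3:7  d4:10  d5:5  d6:5  d7:0  d8:0  d9:0  d10:0 → peak 10
O@3: d1:6  d2:5  d3:7  d4:10  d5:8  d6:5  d7:0  d8:0  d9:0  d10:0 → peak 10
O@4: d1:6  d2:5  d3:4  d4:10  d5:8  d6:8  d7:0  d8:0  d9:0  d10:0 → peak 10
O@5: d1:6  d2:5  d3:4  d4:7  d5:8  d6:8  d7:3  d8:0  d9:0  d10:0 → peak 8
Best is O@5, peak 8.

8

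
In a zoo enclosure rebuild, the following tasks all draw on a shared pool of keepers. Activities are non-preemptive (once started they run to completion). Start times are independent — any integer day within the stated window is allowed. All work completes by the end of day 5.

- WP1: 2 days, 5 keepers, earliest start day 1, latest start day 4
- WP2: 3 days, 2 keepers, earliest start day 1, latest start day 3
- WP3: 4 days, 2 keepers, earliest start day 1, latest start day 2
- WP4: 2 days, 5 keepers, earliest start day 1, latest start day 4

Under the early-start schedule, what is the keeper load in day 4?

At early start, day 4 has: WP3.
Demand: 2 = 2.

2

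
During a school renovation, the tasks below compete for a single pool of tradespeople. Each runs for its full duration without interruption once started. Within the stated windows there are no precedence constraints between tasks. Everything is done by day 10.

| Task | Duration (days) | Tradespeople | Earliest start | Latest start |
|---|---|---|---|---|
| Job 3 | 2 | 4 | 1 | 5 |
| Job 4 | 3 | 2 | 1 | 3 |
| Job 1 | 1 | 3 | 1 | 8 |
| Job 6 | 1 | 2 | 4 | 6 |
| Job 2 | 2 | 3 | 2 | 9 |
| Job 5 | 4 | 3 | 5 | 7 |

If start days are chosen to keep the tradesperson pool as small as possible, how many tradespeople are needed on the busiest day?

5

Early-start (Job 3@1, Job 4@1, Job 1@1, Job 6@4, Job 2@2, Job 5@5) gives peak 9: d1:9  d2:9  d3:5  d4:2  d5:3  d6:3  d7:3  d8:3  d9:0  d10:0.
Shift Job 4→3, Job 1→3, Job 2→5, Job 5→7.
Schedule Job 3@1, Job 4@3, Job 1@3, Job 6@4, Job 2@5, Job 5@7: d1:4  d2:4  d3:5  d4:4  d5:5  d6:3  d7:3  d8:3  d9:3  d10:3 — peak 5.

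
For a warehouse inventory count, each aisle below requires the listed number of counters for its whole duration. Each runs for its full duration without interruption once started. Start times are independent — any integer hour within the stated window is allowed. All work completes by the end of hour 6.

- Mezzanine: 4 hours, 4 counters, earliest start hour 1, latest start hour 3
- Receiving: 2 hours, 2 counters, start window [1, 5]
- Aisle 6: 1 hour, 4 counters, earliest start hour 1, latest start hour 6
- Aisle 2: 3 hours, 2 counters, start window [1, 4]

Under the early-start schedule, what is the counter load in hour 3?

6

At early start, hour 3 has: Mezzanine, Aisle 2.
Demand: 4 + 2 = 6.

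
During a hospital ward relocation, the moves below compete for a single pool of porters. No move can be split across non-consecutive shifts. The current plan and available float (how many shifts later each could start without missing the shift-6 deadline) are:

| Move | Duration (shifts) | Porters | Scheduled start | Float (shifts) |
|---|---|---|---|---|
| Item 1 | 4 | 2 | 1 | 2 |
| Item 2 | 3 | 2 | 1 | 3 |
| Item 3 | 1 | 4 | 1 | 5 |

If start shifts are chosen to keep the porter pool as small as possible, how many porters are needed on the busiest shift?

Early-start (Item 1@1, Item 2@1, Item 3@1) gives peak 8: s1:8  s2:4  s3:4  s4:2  s5:0  s6:0.
Shift Item 3→5.
Schedule Item 1@1, Item 2@1, Item 3@5: s1:4  s2:4  s3:4  s4:2  s5:4  s6:0 — peak 4.

4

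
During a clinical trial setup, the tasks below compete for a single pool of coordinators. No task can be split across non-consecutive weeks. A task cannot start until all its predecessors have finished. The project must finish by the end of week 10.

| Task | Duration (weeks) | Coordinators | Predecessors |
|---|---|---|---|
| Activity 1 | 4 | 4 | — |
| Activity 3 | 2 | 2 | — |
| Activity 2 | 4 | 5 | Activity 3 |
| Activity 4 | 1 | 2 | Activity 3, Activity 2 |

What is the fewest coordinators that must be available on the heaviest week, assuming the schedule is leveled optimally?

Early-start (Activity 1@1, Activity 3@1, Activity 2@3, Activity 4@7) gives peak 9: w1:6  w2:6  w3:9  w4:9  w5:5  w6:5  w7:2  w8:0  w9:0  w10:0.
Shift Activity 2→5, Activity 4→9.
Schedule Activity 1@1, Activity 3@1, Activity 2@5, Activity 4@9: w1:6  w2:6  w3:4  w4:4  w5:5  w6:5  w7:5  w8:5  w9:2  w10:0 — peak 6.

6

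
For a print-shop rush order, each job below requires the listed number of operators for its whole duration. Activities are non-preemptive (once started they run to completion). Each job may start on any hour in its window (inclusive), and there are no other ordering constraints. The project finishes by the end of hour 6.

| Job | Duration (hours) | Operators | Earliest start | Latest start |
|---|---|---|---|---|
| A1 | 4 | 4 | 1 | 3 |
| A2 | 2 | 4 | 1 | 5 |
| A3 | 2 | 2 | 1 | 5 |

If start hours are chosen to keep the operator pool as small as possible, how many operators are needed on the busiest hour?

6

Early-start (A1@1, A2@1, A3@1) gives peak 10: h1:10  h2:10  h3:4  h4:4  h5:0  h6:0.
Shift A2→5.
Schedule A1@1, A2@5, A3@1: h1:6  h2:6  h3:4  h4:4  h5:4  h6:4 — peak 6.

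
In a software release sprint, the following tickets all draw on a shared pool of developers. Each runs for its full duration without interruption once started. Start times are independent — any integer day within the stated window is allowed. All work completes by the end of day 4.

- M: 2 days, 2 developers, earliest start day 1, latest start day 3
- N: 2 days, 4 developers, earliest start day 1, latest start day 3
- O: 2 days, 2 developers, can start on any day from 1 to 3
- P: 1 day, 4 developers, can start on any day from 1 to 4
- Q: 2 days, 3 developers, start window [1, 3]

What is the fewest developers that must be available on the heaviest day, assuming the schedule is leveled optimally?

8

Early-start (M@1, N@1, O@1, P@1, Q@1) gives peak 15: d1:15  d2:11  d3:0  d4:0.
Shift P→3, Q→3.
Schedule M@1, N@1, O@1, P@3, Q@3: d1:8  d2:8  d3:7  d4:3 — peak 8.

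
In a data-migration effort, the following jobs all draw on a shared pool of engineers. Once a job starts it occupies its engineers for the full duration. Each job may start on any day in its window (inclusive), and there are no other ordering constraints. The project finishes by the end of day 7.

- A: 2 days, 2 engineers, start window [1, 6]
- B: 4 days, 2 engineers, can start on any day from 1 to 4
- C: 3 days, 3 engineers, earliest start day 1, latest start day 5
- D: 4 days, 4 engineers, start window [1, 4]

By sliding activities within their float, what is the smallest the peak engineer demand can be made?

Early-start (A@1, B@1, C@1, D@1) gives peak 11: d1:11  d2:11  d3:9  d4:6  d5:0  d6:0  d7:0.
Shift B→3, D→4.
Schedule A@1, B@3, C@1, D@4: d1:5  d2:5  d3:5  d4:6  d5:6  d6:6  d7:4 — peak 6.
Total engineer-days = 37 over 7 days ⇒ peak ≥ ⌈37/7⌉ = 6, so 6 is optimal.

6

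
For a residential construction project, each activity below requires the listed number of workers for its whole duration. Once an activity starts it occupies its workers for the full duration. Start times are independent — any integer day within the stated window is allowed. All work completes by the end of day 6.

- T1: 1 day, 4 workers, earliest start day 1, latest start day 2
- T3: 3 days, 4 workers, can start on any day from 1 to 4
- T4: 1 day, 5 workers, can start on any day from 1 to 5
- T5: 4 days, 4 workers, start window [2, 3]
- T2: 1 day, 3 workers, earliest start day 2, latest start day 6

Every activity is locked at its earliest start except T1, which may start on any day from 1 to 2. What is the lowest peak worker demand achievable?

T1@1: d1:13  d2:11  d3:8  d4:4  d5:4  d6:0 → peak 13
T1@2: d1:9  d2:15  d3:8  d4:4  d5:4  d6:0 → peak 15
Best is T1@1, peak 13.

13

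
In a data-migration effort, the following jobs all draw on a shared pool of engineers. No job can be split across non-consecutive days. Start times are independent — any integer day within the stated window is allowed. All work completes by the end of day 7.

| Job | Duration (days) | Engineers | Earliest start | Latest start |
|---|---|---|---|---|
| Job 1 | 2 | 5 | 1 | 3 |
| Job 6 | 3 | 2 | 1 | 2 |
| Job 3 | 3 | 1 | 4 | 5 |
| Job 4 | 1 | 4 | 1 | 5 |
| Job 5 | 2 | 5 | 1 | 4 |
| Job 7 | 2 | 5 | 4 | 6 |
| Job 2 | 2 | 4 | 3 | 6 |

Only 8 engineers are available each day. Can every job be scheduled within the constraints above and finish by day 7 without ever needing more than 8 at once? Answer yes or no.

The minimum achievable peak is 9; 8 < 9, so no feasible schedule stays within the cap.

no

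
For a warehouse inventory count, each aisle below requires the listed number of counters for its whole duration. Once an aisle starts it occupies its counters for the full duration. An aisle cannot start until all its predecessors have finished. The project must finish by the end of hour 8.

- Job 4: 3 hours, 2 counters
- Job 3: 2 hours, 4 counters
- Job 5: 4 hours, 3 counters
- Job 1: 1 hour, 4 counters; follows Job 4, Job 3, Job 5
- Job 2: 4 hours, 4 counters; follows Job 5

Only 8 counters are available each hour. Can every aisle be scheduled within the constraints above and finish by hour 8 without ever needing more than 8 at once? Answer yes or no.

Schedule Job 4@1, Job 3@4, Job 5@1, Job 1@6, Job 2@5: h1:5  h2:5  h3:5  h4:7  h5:8  h6:8  h7:4  h8:4 — peak 8 ≤ 8.

yes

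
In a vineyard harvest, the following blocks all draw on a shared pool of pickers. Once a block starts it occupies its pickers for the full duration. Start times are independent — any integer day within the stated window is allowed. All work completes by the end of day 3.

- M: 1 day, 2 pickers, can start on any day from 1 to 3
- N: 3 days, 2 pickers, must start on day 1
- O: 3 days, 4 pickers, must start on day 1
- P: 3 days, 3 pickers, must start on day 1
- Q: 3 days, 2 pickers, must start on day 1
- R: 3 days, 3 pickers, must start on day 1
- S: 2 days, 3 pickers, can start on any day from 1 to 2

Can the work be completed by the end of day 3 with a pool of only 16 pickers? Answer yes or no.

Total picker-days = 50; over 3 days the average is 50/3 > 16, so some day must exceed 16.

no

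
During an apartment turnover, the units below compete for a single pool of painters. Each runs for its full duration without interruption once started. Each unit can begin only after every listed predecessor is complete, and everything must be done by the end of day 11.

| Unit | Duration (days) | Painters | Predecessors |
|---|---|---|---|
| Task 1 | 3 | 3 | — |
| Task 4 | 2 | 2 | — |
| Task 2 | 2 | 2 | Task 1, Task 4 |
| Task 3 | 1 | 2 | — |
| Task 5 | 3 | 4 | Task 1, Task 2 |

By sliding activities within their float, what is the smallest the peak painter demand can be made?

4

Early-start (Task 1@1, Task 4@1, Task 2@4, Task 3@1, Task 5@6) gives peak 7: d1:7  d2:5  d3:3  d4:2  d5:2  d6:4  d7:4  d8:4  d9:0  d10:0  d11:0.
Shift Task 4→4, Task 2→6, Task 3→4, Task 5→8.
Schedule Task 1@1, Task 4@4, Task 2@6, Task 3@4, Task 5@8: d1:3  d2:3  d3:3  d4:4  d5:2  d6:2  d7:2  d8:4  d9:4  d10:4  d11:0 — peak 4.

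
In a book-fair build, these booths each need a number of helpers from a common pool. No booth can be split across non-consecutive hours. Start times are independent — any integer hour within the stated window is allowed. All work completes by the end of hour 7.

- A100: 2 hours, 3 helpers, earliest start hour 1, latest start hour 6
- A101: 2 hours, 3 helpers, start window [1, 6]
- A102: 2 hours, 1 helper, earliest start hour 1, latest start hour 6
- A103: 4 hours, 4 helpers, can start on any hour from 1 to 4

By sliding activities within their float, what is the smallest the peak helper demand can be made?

6

Early-start (A100@1, A101@1, A102@1, A103@1) gives peak 11: h1:11  h2:11  h3:4  h4:4  h5:0  h6:0  h7:0.
Shift A102→3, A103→3.
Schedule A100@1, A101@1, A102@3, A103@3: h1:6  h2:6  h3:5  h4:5  h5:4  h6:4  h7:0 — peak 6.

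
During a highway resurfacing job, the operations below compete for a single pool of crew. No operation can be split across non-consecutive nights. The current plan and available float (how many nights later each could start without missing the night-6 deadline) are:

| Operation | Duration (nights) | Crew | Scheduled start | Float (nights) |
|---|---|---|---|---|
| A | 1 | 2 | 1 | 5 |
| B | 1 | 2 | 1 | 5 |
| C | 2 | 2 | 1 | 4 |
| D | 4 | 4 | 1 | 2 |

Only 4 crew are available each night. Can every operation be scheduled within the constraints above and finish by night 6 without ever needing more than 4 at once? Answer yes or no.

Schedule A@1, B@2, C@1, D@3: n1:4  n2:4  n3:4  n4:4  n5:4  n6:4 — peak 4 ≤ 4.

yes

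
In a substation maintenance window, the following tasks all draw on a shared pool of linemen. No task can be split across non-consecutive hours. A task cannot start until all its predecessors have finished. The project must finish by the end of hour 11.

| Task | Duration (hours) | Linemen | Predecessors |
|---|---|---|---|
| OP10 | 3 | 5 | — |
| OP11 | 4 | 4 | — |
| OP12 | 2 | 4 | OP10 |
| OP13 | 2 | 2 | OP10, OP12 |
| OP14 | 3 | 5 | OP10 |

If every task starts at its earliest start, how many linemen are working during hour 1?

At early start, hour 1 has: OP10, OP11.
Demand: 5 + 4 = 9.

9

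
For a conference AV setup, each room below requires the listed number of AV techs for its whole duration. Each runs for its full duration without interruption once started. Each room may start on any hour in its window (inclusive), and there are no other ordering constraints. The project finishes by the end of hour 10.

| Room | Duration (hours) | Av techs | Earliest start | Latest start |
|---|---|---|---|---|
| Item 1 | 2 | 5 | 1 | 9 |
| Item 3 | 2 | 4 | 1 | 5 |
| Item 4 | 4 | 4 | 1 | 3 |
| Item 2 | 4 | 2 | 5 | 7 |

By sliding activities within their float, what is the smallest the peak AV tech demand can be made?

6

Early-start (Item 1@1, Item 3@1, Item 4@1, Item 2@5) gives peak 13: h1:13  h2:13  h3:4  h4:4  h5:2  h6:2  h7:2  h8:2  h9:0  h10:0.
Shift Item 1→9, Item 4→3.
Schedule Item 1@9, Item 3@1, Item 4@3, Item 2@5: h1:4  h2:4  h3:4  h4:4  h5:6  h6:6  h7:2  h8:2  h9:5  h10:5 — peak 6.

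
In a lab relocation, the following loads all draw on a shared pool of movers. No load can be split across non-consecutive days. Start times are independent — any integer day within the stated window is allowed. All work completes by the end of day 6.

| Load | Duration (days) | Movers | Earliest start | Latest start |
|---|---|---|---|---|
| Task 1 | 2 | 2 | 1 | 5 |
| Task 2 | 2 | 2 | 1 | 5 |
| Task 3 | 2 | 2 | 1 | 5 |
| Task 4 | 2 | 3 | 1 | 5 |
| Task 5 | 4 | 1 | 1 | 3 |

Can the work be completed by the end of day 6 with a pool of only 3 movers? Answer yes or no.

no

Total mover-days = 22; over 6 days the average is 22/6 > 3, so some day must exceed 3.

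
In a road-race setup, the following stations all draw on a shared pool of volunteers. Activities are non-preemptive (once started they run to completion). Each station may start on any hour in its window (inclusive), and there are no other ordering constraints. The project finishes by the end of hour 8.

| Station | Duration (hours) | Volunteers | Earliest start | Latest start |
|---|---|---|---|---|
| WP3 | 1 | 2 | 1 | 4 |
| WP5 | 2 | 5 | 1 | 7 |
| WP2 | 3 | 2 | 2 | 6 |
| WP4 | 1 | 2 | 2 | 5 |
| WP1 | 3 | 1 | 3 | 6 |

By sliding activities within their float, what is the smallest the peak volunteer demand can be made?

5

Early-start (WP3@1, WP5@1, WP2@2, WP4@2, WP1@3) gives peak 9: h1:7  h2:9  h3:3  h4:3  h5:1  h6:0  h7:0  h8:0.
Shift WP5→2, WP2→4, WP4→4, WP1→4.
Schedule WP3@1, WP5@2, WP2@4, WP4@4, WP1@4: h1:2  h2:5  h3:5  h4:5  h5:3  h6:3  h7:0  h8:0 — peak 5.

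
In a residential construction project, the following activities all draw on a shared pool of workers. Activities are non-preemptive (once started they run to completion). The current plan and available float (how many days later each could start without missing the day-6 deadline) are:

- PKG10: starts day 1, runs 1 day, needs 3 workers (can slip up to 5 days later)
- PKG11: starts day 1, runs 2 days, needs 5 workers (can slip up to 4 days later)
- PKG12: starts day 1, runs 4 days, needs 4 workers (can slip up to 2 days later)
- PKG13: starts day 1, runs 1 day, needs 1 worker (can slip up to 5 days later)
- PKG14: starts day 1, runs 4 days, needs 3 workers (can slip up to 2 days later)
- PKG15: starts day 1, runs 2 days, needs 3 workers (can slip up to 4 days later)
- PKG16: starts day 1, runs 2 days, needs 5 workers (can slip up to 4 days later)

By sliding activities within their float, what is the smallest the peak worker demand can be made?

10

Early-start (PKG10@1, PKG11@1, PKG12@1, PKG13@1, PKG14@1, PKG15@1, PKG16@1) gives peak 24: d1:24  d2:20  d3:7  d4:7  d5:0  d6:0.
Shift PKG11→5, PKG13→2, PKG15→3, PKG16→5.
Schedule PKG10@1, PKG11@5, PKG12@1, PKG13@2, PKG14@1, PKG15@3, PKG16@5: d1:10  d2:8  d3:10  d4:10  d5:10  d6:10 — peak 10.
Total worker-days = 58 over 6 days ⇒ peak ≥ ⌈58/6⌉ = 10, so 10 is optimal.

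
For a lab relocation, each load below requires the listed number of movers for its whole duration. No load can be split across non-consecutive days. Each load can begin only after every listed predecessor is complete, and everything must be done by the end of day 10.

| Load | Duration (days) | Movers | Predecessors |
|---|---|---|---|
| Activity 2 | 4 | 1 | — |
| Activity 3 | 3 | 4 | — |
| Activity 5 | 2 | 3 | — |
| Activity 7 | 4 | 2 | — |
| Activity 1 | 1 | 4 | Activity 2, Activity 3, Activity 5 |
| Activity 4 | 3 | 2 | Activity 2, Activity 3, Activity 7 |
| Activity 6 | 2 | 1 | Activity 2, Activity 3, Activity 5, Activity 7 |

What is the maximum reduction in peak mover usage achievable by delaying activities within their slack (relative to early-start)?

Early-start peak: d1:10  d2:10  d3:7  d4:3  d5:7  d6:3  d7:2  d8:0  d9:0  d10:0 ⇒ 10.
Leveled (Activity 2@1, Activity 3@1, Activity 5@4, Activity 7@4, Activity 1@6, Activity 4@8, Activity 6@8): d1:5  d2:5  d3:5  d4:6  d5:5  d6:6  d7:2  d8:3  d9:3  d10:2 ⇒ 6.
Reduction 10 − 6 = 4.

4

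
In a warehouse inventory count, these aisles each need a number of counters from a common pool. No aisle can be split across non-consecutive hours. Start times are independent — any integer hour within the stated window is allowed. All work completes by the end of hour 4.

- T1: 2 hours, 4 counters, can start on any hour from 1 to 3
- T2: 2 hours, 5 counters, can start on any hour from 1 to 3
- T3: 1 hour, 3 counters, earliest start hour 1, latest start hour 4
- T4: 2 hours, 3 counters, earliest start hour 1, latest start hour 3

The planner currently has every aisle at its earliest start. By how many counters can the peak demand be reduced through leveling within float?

Early-start peak: h1:15  h2:12  h3:0  h4:0 ⇒ 15.
Leveled (T1@1, T2@3, T3@1, T4@2): h1:7  h2:7  h3:8  h4:5 ⇒ 8.
Reduction 15 − 8 = 7.

7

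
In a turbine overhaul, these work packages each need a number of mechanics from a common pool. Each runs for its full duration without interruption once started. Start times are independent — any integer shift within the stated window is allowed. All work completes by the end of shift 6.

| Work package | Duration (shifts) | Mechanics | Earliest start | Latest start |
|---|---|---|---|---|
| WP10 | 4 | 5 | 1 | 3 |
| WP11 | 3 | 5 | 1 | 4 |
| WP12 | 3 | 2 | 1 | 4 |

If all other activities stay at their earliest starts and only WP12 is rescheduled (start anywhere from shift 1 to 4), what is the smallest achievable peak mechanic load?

WP12@1: s1:12  s2:12  s3:12  s4:5  s5:0  s6:0 → peak 12
WP12@2: s1:10  s2:12  s3:12  s4:7  s5:0  s6:0 → peak 12
WP12@3: s1:10  s2:10  s3:12  s4:7  s5:2  s6:0 → peak 12
WP12@4: s1:10  s2:10  s3:10  s4:7  s5:2  s6:2 → peak 10
Best is WP12@4, peak 10.

10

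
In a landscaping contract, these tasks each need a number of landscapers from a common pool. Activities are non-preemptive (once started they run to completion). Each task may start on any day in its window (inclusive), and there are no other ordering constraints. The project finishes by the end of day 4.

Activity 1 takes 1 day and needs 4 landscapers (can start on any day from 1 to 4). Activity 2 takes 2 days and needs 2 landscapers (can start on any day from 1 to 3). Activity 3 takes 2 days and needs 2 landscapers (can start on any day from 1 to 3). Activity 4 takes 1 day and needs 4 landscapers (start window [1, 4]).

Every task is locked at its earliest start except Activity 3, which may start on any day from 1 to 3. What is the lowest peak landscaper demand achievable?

10

Activity 3@1: d1:12  d2:4  d3:0  d4:0 → peak 12
Activity 3@2: d1:10  d2:4  d3:2  d4:0 → peak 10
Activity 3@3: d1:10  d2:2  d3:2  d4:2 → peak 10
Best is Activity 3@2, peak 10.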